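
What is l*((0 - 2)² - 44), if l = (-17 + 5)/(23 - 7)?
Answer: 30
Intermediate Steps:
l = -¾ (l = -12/16 = -12*1/16 = -¾ ≈ -0.75000)
l*((0 - 2)² - 44) = -3*((0 - 2)² - 44)/4 = -3*((-2)² - 44)/4 = -3*(4 - 44)/4 = -¾*(-40) = 30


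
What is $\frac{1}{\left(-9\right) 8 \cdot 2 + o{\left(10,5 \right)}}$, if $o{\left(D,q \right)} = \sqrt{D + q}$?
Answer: $- \frac{48}{6907} - \frac{\sqrt{15}}{20721} \approx -0.0071364$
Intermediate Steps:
$\frac{1}{\left(-9\right) 8 \cdot 2 + o{\left(10,5 \right)}} = \frac{1}{\left(-9\right) 8 \cdot 2 + \sqrt{10 + 5}} = \frac{1}{\left(-72\right) 2 + \sqrt{15}} = \frac{1}{-144 + \sqrt{15}}$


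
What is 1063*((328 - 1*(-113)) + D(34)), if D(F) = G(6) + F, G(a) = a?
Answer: 511303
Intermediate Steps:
D(F) = 6 + F
1063*((328 - 1*(-113)) + D(34)) = 1063*((328 - 1*(-113)) + (6 + 34)) = 1063*((328 + 113) + 40) = 1063*(441 + 40) = 1063*481 = 511303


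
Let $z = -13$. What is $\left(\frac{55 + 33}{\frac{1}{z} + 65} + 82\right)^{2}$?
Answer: $\frac{309337744}{44521} \approx 6948.1$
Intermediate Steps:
$\left(\frac{55 + 33}{\frac{1}{z} + 65} + 82\right)^{2} = \left(\frac{55 + 33}{\frac{1}{-13} + 65} + 82\right)^{2} = \left(\frac{88}{- \frac{1}{13} + 65} + 82\right)^{2} = \left(\frac{88}{\frac{844}{13}} + 82\right)^{2} = \left(88 \cdot \frac{13}{844} + 82\right)^{2} = \left(\frac{286}{211} + 82\right)^{2} = \left(\frac{17588}{211}\right)^{2} = \frac{309337744}{44521}$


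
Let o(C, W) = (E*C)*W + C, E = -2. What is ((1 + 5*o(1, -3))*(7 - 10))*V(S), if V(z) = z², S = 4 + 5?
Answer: -8748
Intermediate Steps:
S = 9
o(C, W) = C - 2*C*W (o(C, W) = (-2*C)*W + C = -2*C*W + C = C - 2*C*W)
((1 + 5*o(1, -3))*(7 - 10))*V(S) = ((1 + 5*(1*(1 - 2*(-3))))*(7 - 10))*9² = ((1 + 5*(1*(1 + 6)))*(-3))*81 = ((1 + 5*(1*7))*(-3))*81 = ((1 + 5*7)*(-3))*81 = ((1 + 35)*(-3))*81 = (36*(-3))*81 = -108*81 = -8748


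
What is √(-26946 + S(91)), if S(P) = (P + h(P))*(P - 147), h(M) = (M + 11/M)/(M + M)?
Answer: I*√265571978/91 ≈ 179.08*I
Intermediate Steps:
h(M) = (M + 11/M)/(2*M) (h(M) = (M + 11/M)/((2*M)) = (M + 11/M)*(1/(2*M)) = (M + 11/M)/(2*M))
S(P) = (-147 + P)*(P + (11 + P²)/(2*P²)) (S(P) = (P + (11 + P²)/(2*P²))*(P - 147) = (P + (11 + P²)/(2*P²))*(-147 + P) = (-147 + P)*(P + (11 + P²)/(2*P²)))
√(-26946 + S(91)) = √(-26946 + (-147/2 + 91² - 1617/2/91² - 293/2*91 + (11/2)/91)) = √(-26946 + (-147/2 + 8281 - 1617/2*1/8281 - 26663/2 + (11/2)*(1/91))) = √(-26946 + (-147/2 + 8281 - 33/338 - 26663/2 + 11/182)) = √(-26946 - 6061736/1183) = √(-37938854/1183) = I*√265571978/91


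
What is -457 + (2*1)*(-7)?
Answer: -471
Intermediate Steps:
-457 + (2*1)*(-7) = -457 + 2*(-7) = -457 - 14 = -471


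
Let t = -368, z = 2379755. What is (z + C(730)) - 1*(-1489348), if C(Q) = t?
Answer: 3868735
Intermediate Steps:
C(Q) = -368
(z + C(730)) - 1*(-1489348) = (2379755 - 368) - 1*(-1489348) = 2379387 + 1489348 = 3868735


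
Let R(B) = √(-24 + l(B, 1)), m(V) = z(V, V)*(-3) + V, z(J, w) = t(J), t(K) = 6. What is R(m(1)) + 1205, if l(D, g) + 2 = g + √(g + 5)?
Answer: 1205 + √(-25 + √6) ≈ 1205.0 + 4.7487*I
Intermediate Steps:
z(J, w) = 6
l(D, g) = -2 + g + √(5 + g) (l(D, g) = -2 + (g + √(g + 5)) = -2 + (g + √(5 + g)) = -2 + g + √(5 + g))
m(V) = -18 + V (m(V) = 6*(-3) + V = -18 + V)
R(B) = √(-25 + √6) (R(B) = √(-24 + (-2 + 1 + √(5 + 1))) = √(-24 + (-2 + 1 + √6)) = √(-24 + (-1 + √6)) = √(-25 + √6))
R(m(1)) + 1205 = √(-25 + √6) + 1205 = 1205 + √(-25 + √6)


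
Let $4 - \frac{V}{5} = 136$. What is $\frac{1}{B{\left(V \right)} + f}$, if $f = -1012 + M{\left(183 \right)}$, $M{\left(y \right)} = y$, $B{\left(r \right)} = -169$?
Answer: $- \frac{1}{998} \approx -0.001002$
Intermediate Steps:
$V = -660$ ($V = 20 - 680 = -660$)
$f = -829$ ($f = -1012 + 183 = -829$)
$\frac{1}{B{\left(V \right)} + f} = \frac{1}{-169 - 829} = \frac{1}{-998} = - \frac{1}{998}$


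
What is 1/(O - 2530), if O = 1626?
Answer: -1/904 ≈ -0.0011062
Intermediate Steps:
1/(O - 2530) = 1/(1626 - 2530) = 1/(-904) = -1/904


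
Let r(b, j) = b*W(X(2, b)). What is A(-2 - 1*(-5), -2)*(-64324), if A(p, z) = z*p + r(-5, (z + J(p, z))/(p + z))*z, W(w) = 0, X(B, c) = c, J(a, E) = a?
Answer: 385944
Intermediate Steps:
r(b, j) = 0 (r(b, j) = b*0 = 0)
A(p, z) = p*z (A(p, z) = z*p + 0*z = p*z + 0 = p*z)
A(-2 - 1*(-5), -2)*(-64324) = ((-2 - 1*(-5))*(-2))*(-64324) = ((-2 + 5)*(-2))*(-64324) = (3*(-2))*(-64324) = -6*(-64324) = 385944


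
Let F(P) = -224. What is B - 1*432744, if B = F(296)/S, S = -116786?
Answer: -25269220280/58393 ≈ -4.3274e+5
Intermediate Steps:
B = 112/58393 (B = -224/(-116786) = -224*(-1/116786) = 112/58393 ≈ 0.0019180)
B - 1*432744 = 112/58393 - 1*432744 = 112/58393 - 432744 = -25269220280/58393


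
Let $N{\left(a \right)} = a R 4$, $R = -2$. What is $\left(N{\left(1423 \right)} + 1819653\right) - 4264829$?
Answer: $-2456560$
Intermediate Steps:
$N{\left(a \right)} = - 8 a$ ($N{\left(a \right)} = a \left(-2\right) 4 = - 2 a 4 = - 8 a$)
$\left(N{\left(1423 \right)} + 1819653\right) - 4264829 = \left(\left(-8\right) 1423 + 1819653\right) - 4264829 = \left(-11384 + 1819653\right) - 4264829 = 1808269 - 4264829 = -2456560$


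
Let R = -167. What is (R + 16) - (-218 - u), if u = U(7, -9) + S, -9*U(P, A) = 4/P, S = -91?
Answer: -1516/63 ≈ -24.063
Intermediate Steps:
U(P, A) = -4/(9*P)
u = -5737/63 (u = -4/9/7 - 91 = -4/9*1/7 - 91 = -4/63 - 91 = -5737/63 ≈ -91.063)
(R + 16) - (-218 - u) = (-167 + 16) - (-218 - 1*(-5737/63)) = -151 - (-218 + 5737/63) = -151 - 1*(-7997/63) = -151 + 7997/63 = -1516/63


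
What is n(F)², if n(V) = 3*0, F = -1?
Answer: 0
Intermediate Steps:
n(V) = 0
n(F)² = 0² = 0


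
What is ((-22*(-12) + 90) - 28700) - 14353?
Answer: -42699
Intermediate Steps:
((-22*(-12) + 90) - 28700) - 14353 = ((264 + 90) - 28700) - 14353 = (354 - 28700) - 14353 = -28346 - 14353 = -42699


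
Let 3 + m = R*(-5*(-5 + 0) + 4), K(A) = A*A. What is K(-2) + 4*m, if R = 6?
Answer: 688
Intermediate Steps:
K(A) = A²
m = 171 (m = -3 + 6*(-5*(-5 + 0) + 4) = -3 + 6*(-5*(-5) + 4) = -3 + 6*(25 + 4) = -3 + 6*29 = -3 + 174 = 171)
K(-2) + 4*m = (-2)² + 4*171 = 4 + 684 = 688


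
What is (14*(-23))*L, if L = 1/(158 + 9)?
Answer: -322/167 ≈ -1.9281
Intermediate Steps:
L = 1/167 ≈ 0.0059880
(14*(-23))*L = (14*(-23))*(1/167) = -322*1/167 = -322/167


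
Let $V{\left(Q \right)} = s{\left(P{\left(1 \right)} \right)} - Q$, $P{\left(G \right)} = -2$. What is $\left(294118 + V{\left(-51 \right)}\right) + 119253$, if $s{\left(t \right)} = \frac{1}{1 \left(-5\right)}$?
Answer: $\frac{2067109}{5} \approx 4.1342 \cdot 10^{5}$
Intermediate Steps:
$s{\left(t \right)} = - \frac{1}{5}$ ($s{\left(t \right)} = \frac{1}{-5} = - \frac{1}{5}$)
$V{\left(Q \right)} = - \frac{1}{5} - Q$
$\left(294118 + V{\left(-51 \right)}\right) + 119253 = \left(294118 - - \frac{254}{5}\right) + 119253 = \left(294118 + \left(- \frac{1}{5} + 51\right)\right) + 119253 = \left(294118 + \frac{254}{5}\right) + 119253 = \frac{1470844}{5} + 119253 = \frac{2067109}{5}$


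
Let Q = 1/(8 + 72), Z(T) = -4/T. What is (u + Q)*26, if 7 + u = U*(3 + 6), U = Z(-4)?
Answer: 2093/40 ≈ 52.325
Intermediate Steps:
U = 1 (U = -4/(-4) = -4*(-1/4) = 1)
u = 2 (u = -7 + 1*(3 + 6) = -7 + 1*9 = -7 + 9 = 2)
Q = 1/80 ≈ 0.012500
(u + Q)*26 = (2 + 1/80)*26 = (161/80)*26 = 2093/40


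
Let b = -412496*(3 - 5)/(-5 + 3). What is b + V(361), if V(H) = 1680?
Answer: -410816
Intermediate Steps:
b = -412496 (b = -(-824992)/(-2) = -(-824992)*(-1)/2 = -412496*1 = -412496)
b + V(361) = -412496 + 1680 = -410816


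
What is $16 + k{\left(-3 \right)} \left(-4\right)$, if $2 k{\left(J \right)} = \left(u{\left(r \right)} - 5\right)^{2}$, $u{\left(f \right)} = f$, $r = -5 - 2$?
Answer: $-272$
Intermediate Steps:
$r = -7$
$k{\left(J \right)} = 72$ ($k{\left(J \right)} = \frac{\left(-7 - 5\right)^{2}}{2} = \frac{\left(-12\right)^{2}}{2} = \frac{1}{2} \cdot 144 = 72$)
$16 + k{\left(-3 \right)} \left(-4\right) = 16 + 72 \left(-4\right) = 16 - 288 = -272$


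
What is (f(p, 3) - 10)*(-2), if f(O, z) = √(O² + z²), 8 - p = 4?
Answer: 10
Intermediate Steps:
p = 4 (p = 8 - 1*4 = 8 - 4 = 4)
(f(p, 3) - 10)*(-2) = (√(4² + 3²) - 10)*(-2) = (√(16 + 9) - 10)*(-2) = (√25 - 10)*(-2) = (5 - 10)*(-2) = -5*(-2) = 10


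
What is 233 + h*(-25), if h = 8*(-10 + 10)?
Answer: 233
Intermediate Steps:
h = 0 (h = 8*0 = 0)
233 + h*(-25) = 233 + 0*(-25) = 233 + 0 = 233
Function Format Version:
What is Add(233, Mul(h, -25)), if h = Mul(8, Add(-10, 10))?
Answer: 233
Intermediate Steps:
h = 0 (h = Mul(8, 0) = 0)
Add(233, Mul(h, -25)) = Add(233, Mul(0, -25)) = Add(233, 0) = 233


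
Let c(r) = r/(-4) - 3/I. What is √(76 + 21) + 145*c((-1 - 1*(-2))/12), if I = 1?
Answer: -21025/48 + √97 ≈ -428.17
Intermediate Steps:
c(r) = -3 - r/4 (c(r) = r/(-4) - 3/1 = r*(-¼) - 3*1 = -r/4 - 3 = -3 - r/4)
√(76 + 21) + 145*c((-1 - 1*(-2))/12) = √(76 + 21) + 145*(-3 - (-1 - 1*(-2))/(4*12)) = √97 + 145*(-3 - (-1 + 2)/(4*12)) = √97 + 145*(-3 - 1/(4*12)) = √97 + 145*(-3 - ¼*1/12) = √97 + 145*(-3 - 1/48) = √97 + 145*(-145/48) = √97 - 21025/48 = -21025/48 + √97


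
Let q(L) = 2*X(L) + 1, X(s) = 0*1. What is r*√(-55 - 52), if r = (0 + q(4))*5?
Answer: 5*I*√107 ≈ 51.72*I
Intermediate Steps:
X(s) = 0
q(L) = 1 (q(L) = 2*0 + 1 = 0 + 1 = 1)
r = 5 (r = (0 + 1)*5 = 1*5 = 5)
r*√(-55 - 52) = 5*√(-55 - 52) = 5*√(-107) = 5*(I*√107) = 5*I*√107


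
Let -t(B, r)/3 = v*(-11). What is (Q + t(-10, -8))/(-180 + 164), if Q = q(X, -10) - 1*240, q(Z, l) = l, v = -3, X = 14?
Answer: 349/16 ≈ 21.813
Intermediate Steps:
t(B, r) = -99 (t(B, r) = -(-9)*(-11) = -3*33 = -99)
Q = -250 (Q = -10 - 1*240 = -10 - 240 = -250)
(Q + t(-10, -8))/(-180 + 164) = (-250 - 99)/(-180 + 164) = -349/(-16) = -349*(-1/16) = 349/16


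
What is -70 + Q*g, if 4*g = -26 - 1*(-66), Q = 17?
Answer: 100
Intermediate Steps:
g = 10 (g = (-26 - 1*(-66))/4 = (-26 + 66)/4 = (1/4)*40 = 10)
-70 + Q*g = -70 + 17*10 = -70 + 170 = 100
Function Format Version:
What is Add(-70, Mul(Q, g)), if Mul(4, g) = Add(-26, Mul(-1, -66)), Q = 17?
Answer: 100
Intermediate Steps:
g = 10 (g = Mul(Rational(1, 4), Add(-26, Mul(-1, -66))) = Mul(Rational(1, 4), Add(-26, 66)) = Mul(Rational(1, 4), 40) = 10)
Add(-70, Mul(Q, g)) = Add(-70, Mul(17, 10)) = Add(-70, 170) = 100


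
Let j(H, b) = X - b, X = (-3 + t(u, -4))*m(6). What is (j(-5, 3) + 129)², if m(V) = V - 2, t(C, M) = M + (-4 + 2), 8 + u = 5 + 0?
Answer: 8100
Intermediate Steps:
u = -3 (u = -8 + (5 + 0) = -8 + 5 = -3)
t(C, M) = -2 + M (t(C, M) = M - 2 = -2 + M)
m(V) = -2 + V
X = -36 (X = (-3 + (-2 - 4))*(-2 + 6) = (-3 - 6)*4 = -9*4 = -36)
j(H, b) = -36 - b
(j(-5, 3) + 129)² = ((-36 - 1*3) + 129)² = ((-36 - 3) + 129)² = (-39 + 129)² = 90² = 8100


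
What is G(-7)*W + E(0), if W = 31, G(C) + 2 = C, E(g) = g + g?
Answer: -279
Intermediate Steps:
E(g) = 2*g
G(C) = -2 + C
G(-7)*W + E(0) = (-2 - 7)*31 + 2*0 = -9*31 + 0 = -279 + 0 = -279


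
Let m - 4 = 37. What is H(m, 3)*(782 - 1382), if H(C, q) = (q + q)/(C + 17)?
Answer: -1800/29 ≈ -62.069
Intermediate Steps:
m = 41 (m = 4 + 37 = 41)
H(C, q) = 2*q/(17 + C) (H(C, q) = (2*q)/(17 + C) = 2*q/(17 + C))
H(m, 3)*(782 - 1382) = (2*3/(17 + 41))*(782 - 1382) = (2*3/58)*(-600) = (2*3*(1/58))*(-600) = (3/29)*(-600) = -1800/29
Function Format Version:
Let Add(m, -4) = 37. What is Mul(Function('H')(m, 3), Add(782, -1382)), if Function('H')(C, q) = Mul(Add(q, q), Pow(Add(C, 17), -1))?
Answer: Rational(-1800, 29) ≈ -62.069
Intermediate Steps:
m = 41 (m = Add(4, 37) = 41)
Function('H')(C, q) = Mul(2, q, Pow(Add(17, C), -1)) (Function('H')(C, q) = Mul(Mul(2, q), Pow(Add(17, C), -1)) = Mul(2, q, Pow(Add(17, C), -1)))
Mul(Function('H')(m, 3), Add(782, -1382)) = Mul(Mul(2, 3, Pow(Add(17, 41), -1)), Add(782, -1382)) = Mul(Mul(2, 3, Pow(58, -1)), -600) = Mul(Mul(2, 3, Rational(1, 58)), -600) = Mul(Rational(3, 29), -600) = Rational(-1800, 29)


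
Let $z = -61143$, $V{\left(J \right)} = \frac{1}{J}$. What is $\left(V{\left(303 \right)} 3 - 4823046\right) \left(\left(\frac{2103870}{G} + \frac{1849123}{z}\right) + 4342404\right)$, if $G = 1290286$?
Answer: $- \frac{83439727003461471647039240}{3984043823349} \approx -2.0943 \cdot 10^{13}$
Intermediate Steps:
$\left(V{\left(303 \right)} 3 - 4823046\right) \left(\left(\frac{2103870}{G} + \frac{1849123}{z}\right) + 4342404\right) = \left(\frac{1}{303} \cdot 3 - 4823046\right) \left(\left(\frac{2103870}{1290286} + \frac{1849123}{-61143}\right) + 4342404\right) = \left(\frac{1}{303} \cdot 3 - 4823046\right) \left(\left(2103870 \cdot \frac{1}{1290286} + 1849123 \left(- \frac{1}{61143}\right)\right) + 4342404\right) = \left(\frac{1}{101} - 4823046\right) \left(\left(\frac{1051935}{645143} - \frac{1849123}{61143}\right) + 4342404\right) = - \frac{487127645 \left(- \frac{1128630297884}{39445978449} + 4342404\right)}{101} = \left(- \frac{487127645}{101}\right) \frac{171289245970553512}{39445978449} = - \frac{83439727003461471647039240}{3984043823349}$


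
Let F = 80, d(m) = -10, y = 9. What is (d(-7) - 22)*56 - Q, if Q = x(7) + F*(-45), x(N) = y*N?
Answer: 1745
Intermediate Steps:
x(N) = 9*N
Q = -3537 (Q = 9*7 + 80*(-45) = 63 - 3600 = -3537)
(d(-7) - 22)*56 - Q = (-10 - 22)*56 - 1*(-3537) = -32*56 + 3537 = -1792 + 3537 = 1745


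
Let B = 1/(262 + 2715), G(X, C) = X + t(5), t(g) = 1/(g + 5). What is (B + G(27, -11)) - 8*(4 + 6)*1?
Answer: -1574823/29770 ≈ -52.900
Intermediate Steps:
t(g) = 1/(5 + g)
G(X, C) = ⅒ + X (G(X, C) = X + 1/(5 + 5) = X + 1/10 = X + ⅒ = ⅒ + X)
B = 1/2977 ≈ 0.00033591
(B + G(27, -11)) - 8*(4 + 6)*1 = (1/2977 + (⅒ + 27)) - 8*(4 + 6)*1 = (1/2977 + 271/10) - 8*10*1 = 806777/29770 - 80*1 = 806777/29770 - 80 = -1574823/29770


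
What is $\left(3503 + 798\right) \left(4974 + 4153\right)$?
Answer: $39255227$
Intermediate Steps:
$\left(3503 + 798\right) \left(4974 + 4153\right) = 4301 \cdot 9127 = 39255227$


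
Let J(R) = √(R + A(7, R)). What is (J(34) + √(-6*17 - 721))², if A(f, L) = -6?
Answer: -795 + 4*I*√5761 ≈ -795.0 + 303.6*I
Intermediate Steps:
J(R) = √(-6 + R) (J(R) = √(R - 6) = √(-6 + R))
(J(34) + √(-6*17 - 721))² = (√(-6 + 34) + √(-6*17 - 721))² = (√28 + √(-102 - 721))² = (2*√7 + √(-823))² = (2*√7 + I*√823)²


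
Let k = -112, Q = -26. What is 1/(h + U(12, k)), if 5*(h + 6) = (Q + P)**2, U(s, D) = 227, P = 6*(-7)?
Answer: 5/5729 ≈ 0.00087275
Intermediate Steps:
P = -42
h = 4594/5 (h = -6 + (-26 - 42)**2/5 = -6 + (1/5)*(-68)**2 = -6 + (1/5)*4624 = -6 + 4624/5 = 4594/5 ≈ 918.80)
1/(h + U(12, k)) = 1/(4594/5 + 227) = 1/(5729/5) = 5/5729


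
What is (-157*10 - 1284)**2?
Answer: 8145316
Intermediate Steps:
(-157*10 - 1284)**2 = (-1570 - 1284)**2 = (-2854)**2 = 8145316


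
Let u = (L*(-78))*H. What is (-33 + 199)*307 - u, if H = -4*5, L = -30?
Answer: 97762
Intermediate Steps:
H = -20
u = -46800 (u = -30*(-78)*(-20) = 2340*(-20) = -46800)
(-33 + 199)*307 - u = (-33 + 199)*307 - 1*(-46800) = 166*307 + 46800 = 50962 + 46800 = 97762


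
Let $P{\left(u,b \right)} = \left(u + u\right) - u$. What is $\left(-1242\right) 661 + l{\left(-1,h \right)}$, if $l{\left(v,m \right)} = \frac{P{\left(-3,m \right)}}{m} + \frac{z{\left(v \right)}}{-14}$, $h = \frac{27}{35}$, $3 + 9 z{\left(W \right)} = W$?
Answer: $- \frac{5746761}{7} \approx -8.2097 \cdot 10^{5}$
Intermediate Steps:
$P{\left(u,b \right)} = u$ ($P{\left(u,b \right)} = 2 u - u = u$)
$z{\left(W \right)} = - \frac{1}{3} + \frac{W}{9}$
$h = \frac{27}{35}$ ($h = 27 \cdot \frac{1}{35} = \frac{27}{35} \approx 0.77143$)
$l{\left(v,m \right)} = \frac{1}{42} - \frac{3}{m} - \frac{v}{126}$ ($l{\left(v,m \right)} = - \frac{3}{m} + \frac{- \frac{1}{3} + \frac{v}{9}}{-14} = - \frac{3}{m} + \left(- \frac{1}{3} + \frac{v}{9}\right) \left(- \frac{1}{14}\right) = - \frac{3}{m} - \left(- \frac{1}{42} + \frac{v}{126}\right) = \frac{1}{42} - \frac{3}{m} - \frac{v}{126}$)
$\left(-1242\right) 661 + l{\left(-1,h \right)} = \left(-1242\right) 661 + \frac{-378 + \frac{27 \left(3 - -1\right)}{35}}{126 \cdot \frac{27}{35}} = -820962 + \frac{1}{126} \cdot \frac{35}{27} \left(-378 + \frac{27 \left(3 + 1\right)}{35}\right) = -820962 + \frac{1}{126} \cdot \frac{35}{27} \left(-378 + \frac{27}{35} \cdot 4\right) = -820962 + \frac{1}{126} \cdot \frac{35}{27} \left(-378 + \frac{108}{35}\right) = -820962 + \frac{1}{126} \cdot \frac{35}{27} \left(- \frac{13122}{35}\right) = -820962 - \frac{27}{7} = - \frac{5746761}{7}$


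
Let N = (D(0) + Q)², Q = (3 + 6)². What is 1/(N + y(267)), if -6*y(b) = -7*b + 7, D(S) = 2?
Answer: 3/21598 ≈ 0.00013890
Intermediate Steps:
y(b) = -7/6 + 7*b/6 (y(b) = -(-7*b + 7)/6 = -(7 - 7*b)/6 = -7/6 + 7*b/6)
Q = 81 (Q = 9² = 81)
N = 6889 (N = (2 + 81)² = 83² = 6889)
1/(N + y(267)) = 1/(6889 + (-7/6 + (7/6)*267)) = 1/(6889 + (-7/6 + 623/2)) = 1/(6889 + 931/3) = 1/(21598/3) = 3/21598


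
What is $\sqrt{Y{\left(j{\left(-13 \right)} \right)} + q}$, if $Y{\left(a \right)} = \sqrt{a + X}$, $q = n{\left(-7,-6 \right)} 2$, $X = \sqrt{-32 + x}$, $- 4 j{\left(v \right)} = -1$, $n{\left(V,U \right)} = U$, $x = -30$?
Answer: $\frac{\sqrt{-48 + 2 \sqrt{1 + 4 i \sqrt{62}}}}{2} \approx 0.30758 + 3.1747 i$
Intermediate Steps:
$j{\left(v \right)} = \frac{1}{4}$ ($j{\left(v \right)} = \left(- \frac{1}{4}\right) \left(-1\right) = \frac{1}{4}$)
$X = i \sqrt{62}$ ($X = \sqrt{-32 - 30} = \sqrt{-62} = i \sqrt{62} \approx 7.874 i$)
$q = -12$ ($q = \left(-6\right) 2 = -12$)
$Y{\left(a \right)} = \sqrt{a + i \sqrt{62}}$
$\sqrt{Y{\left(j{\left(-13 \right)} \right)} + q} = \sqrt{\sqrt{\frac{1}{4} + i \sqrt{62}} - 12} = \sqrt{-12 + \sqrt{\frac{1}{4} + i \sqrt{62}}}$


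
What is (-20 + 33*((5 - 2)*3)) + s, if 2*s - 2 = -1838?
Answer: -641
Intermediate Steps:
s = -918 (s = 1 + (1/2)*(-1838) = 1 - 919 = -918)
(-20 + 33*((5 - 2)*3)) + s = (-20 + 33*((5 - 2)*3)) - 918 = (-20 + 33*(3*3)) - 918 = (-20 + 33*9) - 918 = (-20 + 297) - 918 = 277 - 918 = -641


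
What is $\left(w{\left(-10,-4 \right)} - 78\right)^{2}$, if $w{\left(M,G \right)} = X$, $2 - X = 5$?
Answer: $6561$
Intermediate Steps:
$X = -3$ ($X = 2 - 5 = -3$)
$w{\left(M,G \right)} = -3$
$\left(w{\left(-10,-4 \right)} - 78\right)^{2} = \left(-3 - 78\right)^{2} = \left(-81\right)^{2} = 6561$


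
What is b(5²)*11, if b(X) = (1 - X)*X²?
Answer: -165000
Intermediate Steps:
b(X) = X²*(1 - X)
b(5²)*11 = ((5²)²*(1 - 1*5²))*11 = (25²*(1 - 1*25))*11 = (625*(1 - 25))*11 = (625*(-24))*11 = -15000*11 = -165000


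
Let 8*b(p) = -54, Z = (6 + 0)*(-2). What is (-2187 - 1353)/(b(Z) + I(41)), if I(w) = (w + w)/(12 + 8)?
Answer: 70800/53 ≈ 1335.8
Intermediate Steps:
Z = -12 (Z = 6*(-2) = -12)
b(p) = -27/4 (b(p) = (⅛)*(-54) = -27/4)
I(w) = w/10 (I(w) = (2*w)/20 = (2*w)*(1/20) = w/10)
(-2187 - 1353)/(b(Z) + I(41)) = (-2187 - 1353)/(-27/4 + (⅒)*41) = -3540/(-27/4 + 41/10) = -3540/(-53/20) = -3540*(-20/53) = 70800/53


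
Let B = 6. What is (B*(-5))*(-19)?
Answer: 570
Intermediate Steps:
(B*(-5))*(-19) = (6*(-5))*(-19) = -30*(-19) = 570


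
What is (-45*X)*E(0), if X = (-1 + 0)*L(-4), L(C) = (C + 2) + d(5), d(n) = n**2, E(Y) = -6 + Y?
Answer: -6210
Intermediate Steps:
L(C) = 27 + C (L(C) = (C + 2) + 5**2 = (2 + C) + 25 = 27 + C)
X = -23 (X = (-1 + 0)*(27 - 4) = -1*23 = -23)
(-45*X)*E(0) = (-45*(-23))*(-6 + 0) = 1035*(-6) = -6210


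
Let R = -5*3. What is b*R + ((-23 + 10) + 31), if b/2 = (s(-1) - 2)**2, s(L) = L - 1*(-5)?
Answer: -102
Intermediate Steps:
R = -15
s(L) = 5 + L (s(L) = L + 5 = 5 + L)
b = 8 (b = 2*((5 - 1) - 2)**2 = 2*(4 - 2)**2 = 2*2**2 = 2*4 = 8)
b*R + ((-23 + 10) + 31) = 8*(-15) + ((-23 + 10) + 31) = -120 + (-13 + 31) = -120 + 18 = -102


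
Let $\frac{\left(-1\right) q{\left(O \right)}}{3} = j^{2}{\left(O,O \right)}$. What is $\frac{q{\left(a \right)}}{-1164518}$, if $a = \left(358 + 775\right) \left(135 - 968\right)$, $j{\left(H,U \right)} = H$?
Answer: $\frac{25943815821}{11306} \approx 2.2947 \cdot 10^{6}$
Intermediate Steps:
$a = -943789$ ($a = 1133 \left(-833\right) = -943789$)
$q{\left(O \right)} = - 3 O^{2}$
$\frac{q{\left(a \right)}}{-1164518} = \frac{\left(-3\right) \left(-943789\right)^{2}}{-1164518} = \left(-3\right) 890737676521 \left(- \frac{1}{1164518}\right) = \left(-2672213029563\right) \left(- \frac{1}{1164518}\right) = \frac{25943815821}{11306}$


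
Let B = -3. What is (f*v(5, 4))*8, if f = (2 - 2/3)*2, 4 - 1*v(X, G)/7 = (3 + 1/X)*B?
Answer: 30464/15 ≈ 2030.9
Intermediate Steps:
v(X, G) = 91 + 21/X (v(X, G) = 28 - 7*(3 + 1/X)*(-3) = 28 - 7*(-9 - 3/X) = 28 + (63 + 21/X) = 91 + 21/X)
f = 8/3 (f = (2 - 2*1/3)*2 = (2 - 2/3)*2 = (4/3)*2 = 8/3 ≈ 2.6667)
(f*v(5, 4))*8 = (8*(91 + 21/5)/3)*8 = ((8/3)*(476/5))*8 = (3808/15)*8 = 30464/15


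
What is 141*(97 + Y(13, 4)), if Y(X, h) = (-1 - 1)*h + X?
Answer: 14382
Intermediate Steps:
Y(X, h) = X - 2*h (Y(X, h) = -2*h + X = X - 2*h)
141*(97 + Y(13, 4)) = 141*(97 + (13 - 2*4)) = 141*(97 + (13 - 8)) = 141*(97 + 5) = 141*102 = 14382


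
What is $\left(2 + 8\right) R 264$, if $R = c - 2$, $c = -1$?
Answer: $-7920$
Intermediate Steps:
$R = -3$ ($R = -1 - 2 = -3$)
$\left(2 + 8\right) R 264 = \left(2 + 8\right) \left(-3\right) 264 = 10 \left(-3\right) 264 = \left(-30\right) 264 = -7920$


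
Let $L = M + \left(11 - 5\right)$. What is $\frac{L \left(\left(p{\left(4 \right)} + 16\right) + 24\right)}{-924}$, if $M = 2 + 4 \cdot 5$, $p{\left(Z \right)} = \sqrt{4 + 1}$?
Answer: $- \frac{40}{33} - \frac{\sqrt{5}}{33} \approx -1.2799$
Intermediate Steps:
$p{\left(Z \right)} = \sqrt{5}$
$M = 22$ ($M = 2 + 20 = 22$)
$L = 28$ ($L = 22 + \left(11 - 5\right) = 22 + 6 = 28$)
$\frac{L \left(\left(p{\left(4 \right)} + 16\right) + 24\right)}{-924} = \frac{28 \left(\left(\sqrt{5} + 16\right) + 24\right)}{-924} = 28 \left(\left(16 + \sqrt{5}\right) + 24\right) \left(- \frac{1}{924}\right) = 28 \left(40 + \sqrt{5}\right) \left(- \frac{1}{924}\right) = \left(1120 + 28 \sqrt{5}\right) \left(- \frac{1}{924}\right) = - \frac{40}{33} - \frac{\sqrt{5}}{33}$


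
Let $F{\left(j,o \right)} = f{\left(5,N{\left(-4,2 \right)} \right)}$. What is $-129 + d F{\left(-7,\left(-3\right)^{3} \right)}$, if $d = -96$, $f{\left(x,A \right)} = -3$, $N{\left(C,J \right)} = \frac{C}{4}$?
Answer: $159$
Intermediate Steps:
$N{\left(C,J \right)} = \frac{C}{4}$ ($N{\left(C,J \right)} = C \frac{1}{4} = \frac{C}{4}$)
$F{\left(j,o \right)} = -3$
$-129 + d F{\left(-7,\left(-3\right)^{3} \right)} = -129 - -288 = -129 + 288 = 159$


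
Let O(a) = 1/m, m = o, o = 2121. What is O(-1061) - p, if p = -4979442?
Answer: 10561396483/2121 ≈ 4.9794e+6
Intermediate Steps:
m = 2121
O(a) = 1/2121
O(-1061) - p = 1/2121 - 1*(-4979442) = 1/2121 + 4979442 = 10561396483/2121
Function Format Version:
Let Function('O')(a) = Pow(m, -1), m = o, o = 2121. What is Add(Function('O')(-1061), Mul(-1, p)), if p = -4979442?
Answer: Rational(10561396483, 2121) ≈ 4.9794e+6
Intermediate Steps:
m = 2121
Function('O')(a) = Rational(1, 2121) (Function('O')(a) = Pow(2121, -1) = Rational(1, 2121))
Add(Function('O')(-1061), Mul(-1, p)) = Add(Rational(1, 2121), Mul(-1, -4979442)) = Add(Rational(1, 2121), 4979442) = Rational(10561396483, 2121)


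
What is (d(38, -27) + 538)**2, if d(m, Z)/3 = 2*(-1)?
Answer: 283024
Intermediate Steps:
d(m, Z) = -6 (d(m, Z) = 3*(2*(-1)) = 3*(-2) = -6)
(d(38, -27) + 538)**2 = (-6 + 538)**2 = 532**2 = 283024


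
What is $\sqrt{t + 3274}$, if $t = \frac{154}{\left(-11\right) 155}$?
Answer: $\frac{24 \sqrt{136555}}{155} \approx 57.218$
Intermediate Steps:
$t = - \frac{14}{155}$ ($t = \frac{154}{-1705} = 154 \left(- \frac{1}{1705}\right) = - \frac{14}{155} \approx -0.090323$)
$\sqrt{t + 3274} = \sqrt{- \frac{14}{155} + 3274} = \sqrt{\frac{507456}{155}} = \frac{24 \sqrt{136555}}{155}$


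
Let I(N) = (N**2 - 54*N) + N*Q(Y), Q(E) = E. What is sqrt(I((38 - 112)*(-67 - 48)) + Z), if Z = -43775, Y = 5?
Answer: sqrt(71959335) ≈ 8482.9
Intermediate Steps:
I(N) = N**2 - 49*N (I(N) = (N**2 - 54*N) + N*5 = (N**2 - 54*N) + 5*N = N**2 - 49*N)
sqrt(I((38 - 112)*(-67 - 48)) + Z) = sqrt(((38 - 112)*(-67 - 48))*(-49 + (38 - 112)*(-67 - 48)) - 43775) = sqrt((-74*(-115))*(-49 - 74*(-115)) - 43775) = sqrt(8510*(-49 + 8510) - 43775) = sqrt(8510*8461 - 43775) = sqrt(72003110 - 43775) = sqrt(71959335)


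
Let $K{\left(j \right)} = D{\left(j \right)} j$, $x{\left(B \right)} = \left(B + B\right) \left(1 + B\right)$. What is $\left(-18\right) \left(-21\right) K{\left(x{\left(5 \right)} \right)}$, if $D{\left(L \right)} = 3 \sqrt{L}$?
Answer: $136080 \sqrt{15} \approx 5.2704 \cdot 10^{5}$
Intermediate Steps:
$x{\left(B \right)} = 2 B \left(1 + B\right)$
$K{\left(j \right)} = 3 j^{\frac{3}{2}}$ ($K{\left(j \right)} = 3 \sqrt{j} j = 3 j^{\frac{3}{2}}$)
$\left(-18\right) \left(-21\right) K{\left(x{\left(5 \right)} \right)} = \left(-18\right) \left(-21\right) 3 \left(2 \cdot 5 \left(1 + 5\right)\right)^{\frac{3}{2}} = 378 \cdot 3 \left(2 \cdot 5 \cdot 6\right)^{\frac{3}{2}} = 378 \cdot 3 \cdot 60^{\frac{3}{2}} = 378 \cdot 3 \cdot 120 \sqrt{15} = 378 \cdot 360 \sqrt{15} = 136080 \sqrt{15}$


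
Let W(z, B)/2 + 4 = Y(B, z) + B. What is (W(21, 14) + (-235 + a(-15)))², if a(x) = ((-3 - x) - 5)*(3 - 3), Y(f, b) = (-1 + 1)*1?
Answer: 46225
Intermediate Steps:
Y(f, b) = 0 (Y(f, b) = 0*1 = 0)
W(z, B) = -8 + 2*B (W(z, B) = -8 + 2*(0 + B) = -8 + 2*B)
a(x) = 0 (a(x) = (-8 - x)*0 = 0)
(W(21, 14) + (-235 + a(-15)))² = ((-8 + 2*14) + (-235 + 0))² = ((-8 + 28) - 235)² = (20 - 235)² = (-215)² = 46225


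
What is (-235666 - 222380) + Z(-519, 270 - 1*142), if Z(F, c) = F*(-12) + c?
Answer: -451690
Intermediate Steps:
Z(F, c) = c - 12*F (Z(F, c) = -12*F + c = c - 12*F)
(-235666 - 222380) + Z(-519, 270 - 1*142) = (-235666 - 222380) + ((270 - 1*142) - 12*(-519)) = -458046 + ((270 - 142) + 6228) = -458046 + (128 + 6228) = -458046 + 6356 = -451690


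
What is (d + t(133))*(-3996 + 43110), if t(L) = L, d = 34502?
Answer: 1354713390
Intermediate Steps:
(d + t(133))*(-3996 + 43110) = (34502 + 133)*(-3996 + 43110) = 34635*39114 = 1354713390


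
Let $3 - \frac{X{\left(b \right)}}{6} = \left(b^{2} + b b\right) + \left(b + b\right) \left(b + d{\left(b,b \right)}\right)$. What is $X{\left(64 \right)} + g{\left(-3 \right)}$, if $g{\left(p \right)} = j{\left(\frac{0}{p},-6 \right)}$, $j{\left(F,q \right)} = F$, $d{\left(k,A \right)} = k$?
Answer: $-147438$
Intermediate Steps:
$g{\left(p \right)} = 0$ ($g{\left(p \right)} = \frac{0}{p} = 0$)
$X{\left(b \right)} = 18 - 36 b^{2}$ ($X{\left(b \right)} = 18 - 6 \left(\left(b^{2} + b b\right) + \left(b + b\right) \left(b + b\right)\right) = 18 - 6 \left(\left(b^{2} + b^{2}\right) + 2 b 2 b\right) = 18 - 6 \left(2 b^{2} + 4 b^{2}\right) = 18 - 6 \cdot 6 b^{2} = 18 - 36 b^{2}$)
$X{\left(64 \right)} + g{\left(-3 \right)} = \left(18 - 36 \cdot 64^{2}\right) + 0 = \left(18 - 147456\right) + 0 = -147438 + 0 = -147438$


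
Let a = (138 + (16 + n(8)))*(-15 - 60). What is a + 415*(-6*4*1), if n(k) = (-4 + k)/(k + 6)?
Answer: -150720/7 ≈ -21531.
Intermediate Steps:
n(k) = (-4 + k)/(6 + k)
a = -81000/7 (a = (138 + (16 + (-4 + 8)/(6 + 8)))*(-15 - 60) = (138 + (16 + 4/14))*(-75) = (138 + (16 + (1/14)*4))*(-75) = (138 + (16 + 2/7))*(-75) = (138 + 114/7)*(-75) = (1080/7)*(-75) = -81000/7 ≈ -11571.)
a + 415*(-6*4*1) = -81000/7 + 415*(-6*4*1) = -81000/7 + 415*(-24*1) = -81000/7 + 415*(-24) = -81000/7 - 9960 = -150720/7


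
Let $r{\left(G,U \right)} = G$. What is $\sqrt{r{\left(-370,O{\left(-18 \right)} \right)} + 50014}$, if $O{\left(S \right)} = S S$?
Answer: $6 \sqrt{1379} \approx 222.81$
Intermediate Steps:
$O{\left(S \right)} = S^{2}$
$\sqrt{r{\left(-370,O{\left(-18 \right)} \right)} + 50014} = \sqrt{-370 + 50014} = \sqrt{49644} = 6 \sqrt{1379}$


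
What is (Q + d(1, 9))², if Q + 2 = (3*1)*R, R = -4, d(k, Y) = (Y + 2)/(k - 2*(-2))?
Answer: 3481/25 ≈ 139.24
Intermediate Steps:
d(k, Y) = (2 + Y)/(4 + k) (d(k, Y) = (2 + Y)/(k + 4) = (2 + Y)/(4 + k))
Q = -14 (Q = -2 + (3*1)*(-4) = -2 + 3*(-4) = -2 - 12 = -14)
(Q + d(1, 9))² = (-14 + (2 + 9)/(4 + 1))² = (-14 + 11/5)² = (-59/5)² = 3481/25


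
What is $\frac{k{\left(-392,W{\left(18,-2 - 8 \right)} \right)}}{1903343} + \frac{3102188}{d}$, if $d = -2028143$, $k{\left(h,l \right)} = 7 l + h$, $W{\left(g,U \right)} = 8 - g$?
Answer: $- \frac{454266524350}{296942444773} \approx -1.5298$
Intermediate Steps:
$k{\left(h,l \right)} = h + 7 l$
$\frac{k{\left(-392,W{\left(18,-2 - 8 \right)} \right)}}{1903343} + \frac{3102188}{d} = \frac{-392 + 7 \left(8 - 18\right)}{1903343} + \frac{3102188}{-2028143} = \left(-392 + 7 \left(8 - 18\right)\right) \frac{1}{1903343} + 3102188 \left(- \frac{1}{2028143}\right) = \left(-392 + 7 \left(-10\right)\right) \frac{1}{1903343} - \frac{3102188}{2028143} = \left(-392 - 70\right) \frac{1}{1903343} - \frac{3102188}{2028143} = \left(-462\right) \frac{1}{1903343} - \frac{3102188}{2028143} = - \frac{462}{1903343} - \frac{3102188}{2028143} = - \frac{454266524350}{296942444773}$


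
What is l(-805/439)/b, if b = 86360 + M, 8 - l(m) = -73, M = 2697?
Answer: 81/89057 ≈ 0.00090953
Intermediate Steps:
l(m) = 81 (l(m) = 8 - 1*(-73) = 8 + 73 = 81)
b = 89057 (b = 86360 + 2697 = 89057)
l(-805/439)/b = 81/89057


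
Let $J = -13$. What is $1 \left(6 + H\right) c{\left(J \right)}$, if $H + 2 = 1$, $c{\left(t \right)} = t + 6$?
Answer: $-35$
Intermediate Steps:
$c{\left(t \right)} = 6 + t$
$H = -1$ ($H = -2 + 1 = -1$)
$1 \left(6 + H\right) c{\left(J \right)} = 1 \left(6 - 1\right) \left(6 - 13\right) = 1 \cdot 5 \left(-7\right) = 5 \left(-7\right) = -35$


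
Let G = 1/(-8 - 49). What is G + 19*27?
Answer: 29240/57 ≈ 512.98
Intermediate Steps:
G = -1/57 (G = 1/(-57) = -1/57 ≈ -0.017544)
G + 19*27 = -1/57 + 19*27 = -1/57 + 513 = 29240/57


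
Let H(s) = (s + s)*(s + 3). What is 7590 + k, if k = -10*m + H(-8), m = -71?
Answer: 8380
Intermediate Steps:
H(s) = 2*s*(3 + s) (H(s) = (2*s)*(3 + s) = 2*s*(3 + s))
k = 790 (k = -10*(-71) + 2*(-8)*(3 - 8) = 710 + 2*(-8)*(-5) = 710 + 80 = 790)
7590 + k = 7590 + 790 = 8380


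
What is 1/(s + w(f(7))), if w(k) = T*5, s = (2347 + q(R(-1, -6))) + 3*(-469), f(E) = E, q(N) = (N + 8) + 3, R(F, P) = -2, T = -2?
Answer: 1/939 ≈ 0.0010650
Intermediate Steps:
q(N) = 11 + N (q(N) = (8 + N) + 3 = 11 + N)
s = 949 (s = (2347 + (11 - 2)) + 3*(-469) = (2347 + 9) - 1407 = 2356 - 1407 = 949)
w(k) = -10 (w(k) = -2*5 = -10)
1/(s + w(f(7))) = 1/(949 - 10) = 1/939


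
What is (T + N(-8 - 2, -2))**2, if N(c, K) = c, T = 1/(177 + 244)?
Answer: 17715681/177241 ≈ 99.953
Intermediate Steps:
T = 1/421 ≈ 0.0023753
(T + N(-8 - 2, -2))**2 = (1/421 + (-8 - 2))**2 = (1/421 - 10)**2 = (-4209/421)**2 = 17715681/177241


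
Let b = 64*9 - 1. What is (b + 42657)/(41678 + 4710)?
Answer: 10808/11597 ≈ 0.93196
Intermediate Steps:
b = 575 (b = 576 - 1 = 575)
(b + 42657)/(41678 + 4710) = (575 + 42657)/(41678 + 4710) = 43232/46388 = 43232*(1/46388) = 10808/11597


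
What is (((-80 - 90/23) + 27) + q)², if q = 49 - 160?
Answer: 14915044/529 ≈ 28195.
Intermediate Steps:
q = -111
(((-80 - 90/23) + 27) + q)² = (((-80 - 90/23) + 27) - 111)² = ((-1930/23 + 27) - 111)² = (-1309/23 - 111)² = (-3862/23)² = 14915044/529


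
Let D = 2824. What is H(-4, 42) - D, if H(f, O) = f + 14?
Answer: -2814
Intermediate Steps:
H(f, O) = 14 + f
H(-4, 42) - D = (14 - 4) - 1*2824 = 10 - 2824 = -2814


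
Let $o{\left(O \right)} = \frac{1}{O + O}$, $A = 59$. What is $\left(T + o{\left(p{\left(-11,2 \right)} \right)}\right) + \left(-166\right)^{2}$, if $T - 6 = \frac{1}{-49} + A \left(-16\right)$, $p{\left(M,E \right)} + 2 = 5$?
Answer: $\frac{7825735}{294} \approx 26618.0$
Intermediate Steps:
$p{\left(M,E \right)} = 3$ ($p{\left(M,E \right)} = -2 + 5 = 3$)
$o{\left(O \right)} = \frac{1}{2 O}$
$T = - \frac{45963}{49}$ ($T = 6 + \left(\frac{1}{-49} + 59 \left(-16\right)\right) = 6 - \frac{46257}{49} = - \frac{45963}{49} \approx -938.02$)
$\left(T + o{\left(p{\left(-11,2 \right)} \right)}\right) + \left(-166\right)^{2} = \left(- \frac{45963}{49} + \frac{1}{2 \cdot 3}\right) + \left(-166\right)^{2} = \left(- \frac{45963}{49} + \frac{1}{2} \cdot \frac{1}{3}\right) + 27556 = \left(- \frac{45963}{49} + \frac{1}{6}\right) + 27556 = - \frac{275729}{294} + 27556 = \frac{7825735}{294}$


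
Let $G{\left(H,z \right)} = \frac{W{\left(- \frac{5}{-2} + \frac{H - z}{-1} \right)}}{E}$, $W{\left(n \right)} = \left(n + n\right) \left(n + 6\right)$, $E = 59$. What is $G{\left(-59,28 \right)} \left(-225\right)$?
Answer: $- \frac{7692525}{118} \approx -65191.0$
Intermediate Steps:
$W{\left(n \right)} = 2 n \left(6 + n\right)$
$G{\left(H,z \right)} = \frac{2 \left(\frac{5}{2} + z - H\right) \left(\frac{17}{2} + z - H\right)}{59}$ ($G{\left(H,z \right)} = \frac{2 \left(- \frac{5}{-2} + \frac{H - z}{-1}\right) \left(6 + \left(- \frac{5}{-2} + \frac{H - z}{-1}\right)\right)}{59} = 2 \left(\left(-5\right) \left(- \frac{1}{2}\right) + \left(H - z\right) \left(-1\right)\right) \left(6 + \left(\left(-5\right) \left(- \frac{1}{2}\right) + \left(H - z\right) \left(-1\right)\right)\right) \frac{1}{59} = 2 \left(\frac{5}{2} - \left(H - z\right)\right) \left(6 - \left(- \frac{5}{2} + H - z\right)\right) \frac{1}{59} = 2 \left(\frac{5}{2} + z - H\right) \left(6 + \left(\frac{5}{2} + z - H\right)\right) \frac{1}{59} = 2 \left(\frac{5}{2} + z - H\right) \left(\frac{17}{2} + z - H\right) \frac{1}{59} = \frac{2 \left(\frac{5}{2} + z - H\right) \left(\frac{17}{2} + z - H\right)}{59}$)
$G{\left(-59,28 \right)} \left(-225\right) = \frac{\left(5 - -118 + 2 \cdot 28\right) \left(17 - -118 + 2 \cdot 28\right)}{118} \left(-225\right) = \frac{\left(5 + 118 + 56\right) \left(17 + 118 + 56\right)}{118} \left(-225\right) = \frac{1}{118} \cdot 179 \cdot 191 \left(-225\right) = \frac{34189}{118} \left(-225\right) = - \frac{7692525}{118}$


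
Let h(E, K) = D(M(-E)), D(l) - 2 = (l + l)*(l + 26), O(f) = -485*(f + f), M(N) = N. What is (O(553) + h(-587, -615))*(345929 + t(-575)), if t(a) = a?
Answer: 63287501916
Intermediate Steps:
O(f) = -970*f
D(l) = 2 + 2*l*(26 + l) (D(l) = 2 + (l + l)*(l + 26) = 2 + (2*l)*(26 + l) = 2 + 2*l*(26 + l))
h(E, K) = 2 - 52*E + 2*E² (h(E, K) = 2 + 2*(-E)² + 52*(-E) = 2 + 2*E² - 52*E = 2 - 52*E + 2*E²)
(O(553) + h(-587, -615))*(345929 + t(-575)) = (-970*553 + (2 - 52*(-587) + 2*(-587)²))*(345929 - 575) = (-536410 + (2 + 30524 + 2*344569))*345354 = (-536410 + (2 + 30524 + 689138))*345354 = (-536410 + 719664)*345354 = 183254*345354 = 63287501916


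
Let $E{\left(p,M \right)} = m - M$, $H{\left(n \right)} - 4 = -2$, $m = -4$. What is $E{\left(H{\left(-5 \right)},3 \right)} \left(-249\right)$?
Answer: $1743$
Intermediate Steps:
$H{\left(n \right)} = 2$ ($H{\left(n \right)} = 4 - 2 = 2$)
$E{\left(p,M \right)} = -4 - M$
$E{\left(H{\left(-5 \right)},3 \right)} \left(-249\right) = \left(-4 - 3\right) \left(-249\right) = \left(-7\right) \left(-249\right) = 1743$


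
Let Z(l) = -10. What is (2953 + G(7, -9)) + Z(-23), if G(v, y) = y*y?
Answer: 3024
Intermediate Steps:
G(v, y) = y²
(2953 + G(7, -9)) + Z(-23) = (2953 + (-9)²) - 10 = (2953 + 81) - 10 = 3034 - 10 = 3024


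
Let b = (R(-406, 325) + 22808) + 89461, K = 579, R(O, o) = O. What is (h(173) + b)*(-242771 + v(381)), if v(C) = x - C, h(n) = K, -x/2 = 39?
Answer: -27349267660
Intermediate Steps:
x = -78 (x = -2*39 = -78)
h(n) = 579
b = 111863 (b = (-406 + 22808) + 89461 = 22402 + 89461 = 111863)
v(C) = -78 - C
(h(173) + b)*(-242771 + v(381)) = (579 + 111863)*(-242771 + (-78 - 1*381)) = 112442*(-242771 + (-78 - 381)) = 112442*(-242771 - 459) = 112442*(-243230) = -27349267660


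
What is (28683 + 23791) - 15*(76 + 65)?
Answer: 50359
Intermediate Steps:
(28683 + 23791) - 15*(76 + 65) = 52474 - 15*141 = 52474 - 2115 = 50359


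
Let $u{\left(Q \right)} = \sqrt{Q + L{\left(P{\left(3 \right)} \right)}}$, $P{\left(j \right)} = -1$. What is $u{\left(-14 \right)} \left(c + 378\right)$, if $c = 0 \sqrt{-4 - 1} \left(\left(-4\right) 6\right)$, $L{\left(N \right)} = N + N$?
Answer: $1512 i \approx 1512.0 i$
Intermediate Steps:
$L{\left(N \right)} = 2 N$
$u{\left(Q \right)} = \sqrt{-2 + Q}$ ($u{\left(Q \right)} = \sqrt{Q + 2 \left(-1\right)} = \sqrt{Q - 2} = \sqrt{-2 + Q}$)
$c = 0$ ($c = 0 \sqrt{-5} \left(-24\right) = 0 i \sqrt{5} \left(-24\right) = 0 \left(-24\right) = 0$)
$u{\left(-14 \right)} \left(c + 378\right) = \sqrt{-2 - 14} \left(0 + 378\right) = \sqrt{-16} \cdot 378 = 4 i 378 = 1512 i$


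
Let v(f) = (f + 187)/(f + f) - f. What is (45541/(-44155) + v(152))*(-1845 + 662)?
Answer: 2412361958097/13423120 ≈ 1.7972e+5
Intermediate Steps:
v(f) = -f + (187 + f)/(2*f) (v(f) = (187 + f)/((2*f)) - f = (187 + f)*(1/(2*f)) - f = (187 + f)/(2*f) - f = -f + (187 + f)/(2*f))
(45541/(-44155) + v(152))*(-1845 + 662) = (45541/(-44155) + (½ - 1*152 + (187/2)/152))*(-1845 + 662) = (45541*(-1/44155) + (½ - 152 + (187/2)*(1/152)))*(-1183) = (-45541/44155 + (½ - 152 + 187/304))*(-1183) = (-45541/44155 - 45869/304)*(-1183) = -2039190159/13423120*(-1183) = 2412361958097/13423120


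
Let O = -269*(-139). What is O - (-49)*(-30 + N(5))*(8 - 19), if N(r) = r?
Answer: 50866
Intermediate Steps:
O = 37391
O - (-49)*(-30 + N(5))*(8 - 19) = 37391 - (-49)*(-30 + 5)*(8 - 19) = 37391 - (-49)*(-25*(-11)) = 37391 - (-49)*275 = 37391 - 1*(-13475) = 37391 + 13475 = 50866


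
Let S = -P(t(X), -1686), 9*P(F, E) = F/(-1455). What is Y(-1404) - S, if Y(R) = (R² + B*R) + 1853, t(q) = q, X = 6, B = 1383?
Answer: 136786003/4365 ≈ 31337.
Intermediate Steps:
P(F, E) = -F/13095 (P(F, E) = (F/(-1455))/9 = (F*(-1/1455))/9 = (-F/1455)/9 = -F/13095)
Y(R) = 1853 + R² + 1383*R (Y(R) = (R² + 1383*R) + 1853 = 1853 + R² + 1383*R)
S = 2/4365 (S = -(-1)*6/13095 = -1*(-2/4365) = 2/4365 ≈ 0.00045819)
Y(-1404) - S = (1853 + (-1404)² + 1383*(-1404)) - 1*2/4365 = (1853 + 1971216 - 1941732) - 2/4365 = 31337 - 2/4365 = 136786003/4365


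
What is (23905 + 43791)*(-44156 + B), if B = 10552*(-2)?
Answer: -4417840960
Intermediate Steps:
B = -21104
(23905 + 43791)*(-44156 + B) = (23905 + 43791)*(-44156 - 21104) = 67696*(-65260) = -4417840960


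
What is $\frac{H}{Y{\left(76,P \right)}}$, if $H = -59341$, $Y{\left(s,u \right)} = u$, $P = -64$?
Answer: $\frac{59341}{64} \approx 927.2$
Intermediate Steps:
$\frac{H}{Y{\left(76,P \right)}} = - \frac{59341}{-64} = \left(-59341\right) \left(- \frac{1}{64}\right) = \frac{59341}{64}$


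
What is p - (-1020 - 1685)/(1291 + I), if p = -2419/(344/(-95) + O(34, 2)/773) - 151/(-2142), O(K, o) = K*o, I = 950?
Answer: 5273450602261/7687822212 ≈ 685.95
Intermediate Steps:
p = 21141249049/30874788 (p = -2419/(344/(-95) + (34*2)/773) - 151/(-2142) = -2419/(344*(-1/95) + 68*(1/773)) - 151*(-1/2142) = -2419/(-344/95 + 68/773) + 151/2142 = -2419/(-259452/73435) + 151/2142 = -2419*(-73435/259452) + 151/2142 = 177639265/259452 + 151/2142 = 21141249049/30874788 ≈ 684.74)
p - (-1020 - 1685)/(1291 + I) = 21141249049/30874788 - (-1020 - 1685)/(1291 + 950) = 21141249049/30874788 - (-2705)/2241 = 21141249049/30874788 - 1*(-2705/2241) = 21141249049/30874788 + 2705/2241 = 5273450602261/7687822212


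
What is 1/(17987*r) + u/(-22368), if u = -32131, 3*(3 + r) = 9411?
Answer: 905632456583/630456149472 ≈ 1.4365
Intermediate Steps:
r = 3134 (r = -3 + (⅓)*9411 = -3 + 3137 = 3134)
1/(17987*r) + u/(-22368) = 1/(17987*3134) - 32131/(-22368) = (1/17987)*(1/3134) - 32131*(-1/22368) = 1/56371258 + 32131/22368 = 905632456583/630456149472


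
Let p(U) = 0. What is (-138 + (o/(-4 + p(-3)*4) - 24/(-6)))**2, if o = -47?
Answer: 239121/16 ≈ 14945.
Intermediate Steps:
(-138 + (o/(-4 + p(-3)*4) - 24/(-6)))**2 = (-138 + (-47/(-4 + 0*4) - 24/(-6)))**2 = (-138 + (-47/(-4 + 0) - 24*(-1/6)))**2 = (-138 + (-47/(-4) + 4))**2 = (-138 + (-47*(-1/4) + 4))**2 = (-138 + (47/4 + 4))**2 = (-138 + 63/4)**2 = (-489/4)**2 = 239121/16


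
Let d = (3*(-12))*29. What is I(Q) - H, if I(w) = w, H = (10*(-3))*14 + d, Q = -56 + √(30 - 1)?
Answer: 1408 + √29 ≈ 1413.4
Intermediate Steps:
d = -1044 (d = -36*29 = -1044)
Q = -56 + √29 ≈ -50.615
H = -1464 (H = (10*(-3))*14 - 1044 = -30*14 - 1044 = -420 - 1044 = -1464)
I(Q) - H = (-56 + √29) - 1*(-1464) = (-56 + √29) + 1464 = 1408 + √29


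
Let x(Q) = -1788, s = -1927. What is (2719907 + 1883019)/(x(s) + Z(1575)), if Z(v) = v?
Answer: -4602926/213 ≈ -21610.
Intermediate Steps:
(2719907 + 1883019)/(x(s) + Z(1575)) = (2719907 + 1883019)/(-1788 + 1575) = 4602926/(-213) = 4602926*(-1/213) = -4602926/213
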